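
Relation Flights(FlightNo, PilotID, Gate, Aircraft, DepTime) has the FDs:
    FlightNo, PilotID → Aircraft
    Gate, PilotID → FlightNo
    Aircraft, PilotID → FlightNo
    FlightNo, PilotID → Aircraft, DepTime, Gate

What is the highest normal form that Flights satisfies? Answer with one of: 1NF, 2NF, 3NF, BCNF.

Candidate keys: {Aircraft, PilotID}, {FlightNo, PilotID}, {Gate, PilotID}. Prime attributes: {Aircraft, FlightNo, Gate, PilotID}.
Every FD has a superkey on the left, so the relation is in BCNF.

BCNF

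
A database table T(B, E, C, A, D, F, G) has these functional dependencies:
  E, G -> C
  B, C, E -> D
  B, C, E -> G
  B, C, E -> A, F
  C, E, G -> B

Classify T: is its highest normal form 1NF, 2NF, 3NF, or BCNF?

Candidate keys: {B, C, E}, {E, G}. Prime attributes: {B, C, E, G}.
Every FD has a superkey on the left, so the relation is in BCNF.

BCNF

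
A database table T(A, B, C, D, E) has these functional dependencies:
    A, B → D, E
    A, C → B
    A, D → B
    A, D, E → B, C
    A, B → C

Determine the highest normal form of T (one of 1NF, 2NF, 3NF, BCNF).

Candidate keys: {A, B}, {A, C}, {A, D}. Prime attributes: {A, B, C, D}.
Each dependency's left side is a superkey — BCNF holds.

BCNF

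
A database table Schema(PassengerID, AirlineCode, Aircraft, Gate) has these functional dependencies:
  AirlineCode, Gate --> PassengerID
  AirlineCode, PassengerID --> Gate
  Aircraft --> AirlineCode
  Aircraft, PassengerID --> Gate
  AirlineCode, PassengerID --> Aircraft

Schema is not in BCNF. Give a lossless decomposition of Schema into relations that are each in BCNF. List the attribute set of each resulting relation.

Candidate keys of the original relation: {Aircraft, Gate}, {Aircraft, PassengerID}, {AirlineCode, Gate}, {AirlineCode, PassengerID}.
{Aircraft, AirlineCode, Gate, PassengerID}: {Aircraft} determines {Aircraft, AirlineCode} here but is not a superkey — split on Aircraft --> AirlineCode, giving {Aircraft, AirlineCode} and {Aircraft, Gate, PassengerID}.
{Aircraft, AirlineCode}: every determinant is a superkey — BCNF.
{Aircraft, Gate, PassengerID}: every determinant is a superkey — BCNF.

{Aircraft, AirlineCode}; {Aircraft, Gate, PassengerID}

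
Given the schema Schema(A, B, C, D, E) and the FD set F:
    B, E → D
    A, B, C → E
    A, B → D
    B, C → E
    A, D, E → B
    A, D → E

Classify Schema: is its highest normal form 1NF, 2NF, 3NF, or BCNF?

Candidate keys: {A, B, C}, {A, C, D}. Prime attributes: {A, B, C, D}.
For B, E → D we have {B, E}⁺ = {B, D, E}; {B, E} is not a superkey, so BCNF fails.
Because {E} is non-prime and the left side of B, C → E is not a superkey, the relation is not in 3NF.
The proper key subset {A, B} of {A, B, C} determines non-prime {E}, so the relation is not even in 2NF.

1NF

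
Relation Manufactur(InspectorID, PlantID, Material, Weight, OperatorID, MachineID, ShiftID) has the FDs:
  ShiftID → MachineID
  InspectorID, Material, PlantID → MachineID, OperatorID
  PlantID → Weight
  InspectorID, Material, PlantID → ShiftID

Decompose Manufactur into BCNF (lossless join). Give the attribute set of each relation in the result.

{InspectorID, Material, OperatorID, PlantID, ShiftID}; {MachineID, ShiftID}; {PlantID, Weight}

Candidate key of the original relation: {InspectorID, Material, PlantID}.
{InspectorID, MachineID, Material, OperatorID, PlantID, ShiftID, Weight}: {ShiftID} determines {MachineID, ShiftID} here but is not a superkey — split on ShiftID → MachineID, giving {MachineID, ShiftID} and {InspectorID, Material, OperatorID, PlantID, ShiftID, Weight}.
{MachineID, ShiftID} is in BCNF.
{InspectorID, Material, OperatorID, PlantID, ShiftID, Weight}: {PlantID} determines {PlantID, Weight} here but is not a superkey — split on PlantID → Weight, giving {PlantID, Weight} and {InspectorID, Material, OperatorID, PlantID, ShiftID}.
{PlantID, Weight} is in BCNF.
{InspectorID, Material, OperatorID, PlantID, ShiftID} is in BCNF.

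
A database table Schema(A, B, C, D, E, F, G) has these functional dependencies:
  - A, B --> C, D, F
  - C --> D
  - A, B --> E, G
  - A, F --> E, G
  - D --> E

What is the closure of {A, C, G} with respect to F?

{A, C, D, E, G}

Start with {A, C, G}.
C --> D applies; add {D} → now {A, C, D, G}.
D --> E applies; add {E} → now {A, C, D, E, G}.
No further FD applies.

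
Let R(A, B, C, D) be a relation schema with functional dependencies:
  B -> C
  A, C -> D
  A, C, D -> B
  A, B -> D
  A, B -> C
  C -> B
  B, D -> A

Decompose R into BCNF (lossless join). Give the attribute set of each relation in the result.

Candidate keys of the original relation: {A, B}, {A, C}, {B, D}, {C, D}.
Within {A, B, C, D}: {B}⁺ ∩ {A, B, C, D} = {B, C}, not the whole set, so B -> C violates BCNF; decompose into {B, C} and {A, B, D}.
{B, C} is in BCNF.
{A, B, D} is in BCNF.

{A, B, D}; {B, C}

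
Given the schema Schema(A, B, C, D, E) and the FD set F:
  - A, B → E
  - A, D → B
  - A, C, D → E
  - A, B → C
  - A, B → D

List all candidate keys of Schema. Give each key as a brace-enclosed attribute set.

Attributes never on any right-hand side: {A} — every candidate key must contain it.
{A, B} is a candidate key since {A, B}⁺ = {A, B, C, D, E} covers every attribute.
{A, D} is a candidate key since {A, D}⁺ = {A, B, C, D, E} covers every attribute.
No proper subset of any of these is a key, and no other minimal superkey exists.

{A, B}, {A, D}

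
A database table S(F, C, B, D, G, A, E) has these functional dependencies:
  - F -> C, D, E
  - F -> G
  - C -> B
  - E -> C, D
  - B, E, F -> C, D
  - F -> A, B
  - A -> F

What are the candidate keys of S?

{A}⁺ = {A, B, C, D, E, F, G} — all of the relation — so {A} is a candidate key.
{F}⁺ = {A, B, C, D, E, F, G} — all of the relation — so {F} is a candidate key.
These are minimal and exhaustive — every other superkey contains one of them.

{A}, {F}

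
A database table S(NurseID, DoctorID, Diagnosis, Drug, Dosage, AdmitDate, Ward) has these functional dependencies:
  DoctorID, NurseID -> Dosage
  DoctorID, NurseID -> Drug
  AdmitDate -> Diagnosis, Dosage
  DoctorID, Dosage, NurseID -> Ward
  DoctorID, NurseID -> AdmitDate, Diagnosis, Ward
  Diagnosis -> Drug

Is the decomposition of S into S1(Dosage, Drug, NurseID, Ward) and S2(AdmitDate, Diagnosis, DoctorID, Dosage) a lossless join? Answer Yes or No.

Common attributes: {Dosage}; their closure is {Dosage}.
The closure covers neither S1 nor S2 entirely; the join is not lossless.

No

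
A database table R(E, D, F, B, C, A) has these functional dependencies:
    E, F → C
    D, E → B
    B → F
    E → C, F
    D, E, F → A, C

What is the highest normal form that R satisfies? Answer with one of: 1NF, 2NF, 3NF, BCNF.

Candidate key: {D, E}. Prime attributes: {D, E}.
For E, F → C we have {E, F}⁺ = {C, E, F}; {E, F} is not a superkey, so BCNF fails.
E, F → C determines the non-prime attribute {C} from a non-superkey — 3NF is violated.
The proper key subset {E} of {D, E} determines non-prime {C, F}, so the relation is not even in 2NF.

1NF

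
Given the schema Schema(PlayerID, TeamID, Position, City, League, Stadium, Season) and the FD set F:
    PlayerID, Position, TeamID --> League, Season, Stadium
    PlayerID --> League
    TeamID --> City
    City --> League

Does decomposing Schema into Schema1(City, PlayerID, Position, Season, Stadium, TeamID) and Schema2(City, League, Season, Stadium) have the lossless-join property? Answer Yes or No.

Schema1 ∩ Schema2 = {City, Season, Stadium}; its closure under F is {City, League, Season, Stadium}.
This includes all of Schema2, so the common attributes are a superkey of Schema2 — the join is lossless.

Yes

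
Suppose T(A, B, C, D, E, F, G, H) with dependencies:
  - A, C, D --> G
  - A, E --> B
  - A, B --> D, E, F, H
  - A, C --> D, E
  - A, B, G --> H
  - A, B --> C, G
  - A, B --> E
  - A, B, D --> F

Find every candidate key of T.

{A, B}, {A, C}, {A, E}

Attributes never on any right-hand side: {A} — every candidate key must contain it.
{A, B}⁺ = {A, B, C, D, E, F, G, H} — all of the relation — so {A, B} is a candidate key.
{A, C}⁺ = {A, B, C, D, E, F, G, H} — all of the relation — so {A, C} is a candidate key.
{A, E}⁺ = {A, B, C, D, E, F, G, H} — all of the relation — so {A, E} is a candidate key.
No proper subset of any of these is a key, and no other minimal superkey exists.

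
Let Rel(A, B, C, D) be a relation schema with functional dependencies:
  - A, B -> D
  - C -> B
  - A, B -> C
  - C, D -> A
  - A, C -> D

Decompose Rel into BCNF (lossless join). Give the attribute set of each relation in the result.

Candidate keys of the original relation: {A, B}, {A, C}, {C, D}.
In {A, B, C, D}, {C} is not a superkey ({C}⁺ restricted to this set is {B, C}), so split on C -> B into {B, C} and {A, C, D}.
{B, C} has no BCNF violation.
{A, C, D} has no BCNF violation.

{A, C, D}; {B, C}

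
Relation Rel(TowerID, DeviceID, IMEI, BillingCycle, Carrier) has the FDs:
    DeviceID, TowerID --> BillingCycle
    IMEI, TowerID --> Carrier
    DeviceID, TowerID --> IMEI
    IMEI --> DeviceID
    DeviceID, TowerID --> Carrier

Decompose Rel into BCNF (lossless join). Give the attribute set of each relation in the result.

Candidate keys of the original relation: {DeviceID, TowerID}, {IMEI, TowerID}.
In {BillingCycle, Carrier, DeviceID, IMEI, TowerID}, {IMEI} is not a superkey ({IMEI}⁺ restricted to this set is {DeviceID, IMEI}), so split on IMEI --> DeviceID into {DeviceID, IMEI} and {BillingCycle, Carrier, IMEI, TowerID}.
{DeviceID, IMEI}: every determinant is a superkey — BCNF.
{BillingCycle, Carrier, IMEI, TowerID}: every determinant is a superkey — BCNF.

{BillingCycle, Carrier, IMEI, TowerID}; {DeviceID, IMEI}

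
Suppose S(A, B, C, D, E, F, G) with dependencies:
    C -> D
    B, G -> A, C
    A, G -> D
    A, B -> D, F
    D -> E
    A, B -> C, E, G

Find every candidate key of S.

Attributes never on any right-hand side: {B} — every candidate key must contain it.
{A, B}⁺ = {A, B, C, D, E, F, G}, which is every attribute, so {A, B} is a candidate key.
{B, G}⁺ = {A, B, C, D, E, F, G}, which is every attribute, so {B, G} is a candidate key.
These are minimal and exhaustive — every other superkey contains one of them.

{A, B}, {B, G}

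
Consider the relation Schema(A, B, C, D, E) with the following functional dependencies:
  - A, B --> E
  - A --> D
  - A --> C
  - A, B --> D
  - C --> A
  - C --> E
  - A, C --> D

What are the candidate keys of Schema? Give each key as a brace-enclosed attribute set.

Attributes never on any right-hand side: {B} — every candidate key must contain it.
{A, B}⁺ = {A, B, C, D, E} — all of the relation — so {A, B} is a candidate key.
{B, C}⁺ = {A, B, C, D, E} — all of the relation — so {B, C} is a candidate key.
Any other superkey properly contains one of these, so there are no further candidate keys.

{A, B}, {B, C}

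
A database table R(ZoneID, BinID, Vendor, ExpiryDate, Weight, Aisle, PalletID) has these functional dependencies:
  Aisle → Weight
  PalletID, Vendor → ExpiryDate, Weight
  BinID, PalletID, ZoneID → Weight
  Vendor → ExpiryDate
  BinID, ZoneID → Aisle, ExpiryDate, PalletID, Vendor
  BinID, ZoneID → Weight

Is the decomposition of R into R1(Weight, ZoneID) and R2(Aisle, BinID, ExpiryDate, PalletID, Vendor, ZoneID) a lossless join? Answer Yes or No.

Common attributes: {ZoneID}; their closure is {ZoneID}.
R1 ⊄ {ZoneID} and R2 ⊄ {ZoneID}, so the split is lossy.

No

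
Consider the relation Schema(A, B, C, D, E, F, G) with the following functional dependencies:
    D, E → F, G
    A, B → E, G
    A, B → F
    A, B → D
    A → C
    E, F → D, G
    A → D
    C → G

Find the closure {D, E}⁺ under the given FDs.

{D, E, F, G}

Start with {D, E}.
D, E → F, G applies; add {F, G} → now {D, E, F, G}.
No further FD applies.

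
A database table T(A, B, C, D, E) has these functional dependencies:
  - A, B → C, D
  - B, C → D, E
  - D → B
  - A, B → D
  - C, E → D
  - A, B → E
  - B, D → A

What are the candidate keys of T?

{D}⁺ = {A, B, C, D, E} — all of the relation — so {D} is a candidate key.
{A, B}⁺ = {A, B, C, D, E} — all of the relation — so {A, B} is a candidate key.
{B, C}⁺ = {A, B, C, D, E} — all of the relation — so {B, C} is a candidate key.
{C, E}⁺ = {A, B, C, D, E} — all of the relation — so {C, E} is a candidate key.
These are minimal and exhaustive — every other superkey contains one of them.

{A, B}, {B, C}, {C, E}, {D}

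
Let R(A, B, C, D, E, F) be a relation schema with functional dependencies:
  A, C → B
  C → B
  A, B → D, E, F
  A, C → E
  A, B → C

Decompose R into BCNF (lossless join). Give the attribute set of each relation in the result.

Candidate keys of the original relation: {A, B}, {A, C}.
In {A, B, C, D, E, F}, {C} is not a superkey ({C}⁺ restricted to this set is {B, C}), so split on C → B into {B, C} and {A, C, D, E, F}.
{B, C} has no BCNF violation.
{A, C, D, E, F} has no BCNF violation.

{A, C, D, E, F}; {B, C}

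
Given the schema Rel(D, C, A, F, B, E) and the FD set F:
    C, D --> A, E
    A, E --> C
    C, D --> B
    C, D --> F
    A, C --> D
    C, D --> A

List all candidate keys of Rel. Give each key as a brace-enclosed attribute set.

{A, C}, {A, E}, {C, D}

Closure of {A, C} is {A, B, C, D, E, F}, the whole schema; {A, C} is a candidate key.
Closure of {A, E} is {A, B, C, D, E, F}, the whole schema; {A, E} is a candidate key.
Closure of {C, D} is {A, B, C, D, E, F}, the whole schema; {C, D} is a candidate key.
No proper subset of any of these is a key, and no other minimal superkey exists.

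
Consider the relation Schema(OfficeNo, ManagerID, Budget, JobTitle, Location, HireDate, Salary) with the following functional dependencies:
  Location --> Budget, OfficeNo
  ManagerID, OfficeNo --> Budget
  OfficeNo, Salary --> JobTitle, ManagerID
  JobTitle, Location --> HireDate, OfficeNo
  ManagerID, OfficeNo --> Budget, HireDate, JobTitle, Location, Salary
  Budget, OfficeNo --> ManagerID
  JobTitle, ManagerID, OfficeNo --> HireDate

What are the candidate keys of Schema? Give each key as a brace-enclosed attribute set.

{Budget, OfficeNo}, {Location}, {ManagerID, OfficeNo}, {OfficeNo, Salary}

{Location}⁺ = {Budget, HireDate, JobTitle, Location, ManagerID, OfficeNo, Salary} — all of the relation — so {Location} is a candidate key.
{Budget, OfficeNo}⁺ = {Budget, HireDate, JobTitle, Location, ManagerID, OfficeNo, Salary} — all of the relation — so {Budget, OfficeNo} is a candidate key.
{ManagerID, OfficeNo}⁺ = {Budget, HireDate, JobTitle, Location, ManagerID, OfficeNo, Salary} — all of the relation — so {ManagerID, OfficeNo} is a candidate key.
{OfficeNo, Salary}⁺ = {Budget, HireDate, JobTitle, Location, ManagerID, OfficeNo, Salary} — all of the relation — so {OfficeNo, Salary} is a candidate key.
Any other superkey properly contains one of these, so there are no further candidate keys.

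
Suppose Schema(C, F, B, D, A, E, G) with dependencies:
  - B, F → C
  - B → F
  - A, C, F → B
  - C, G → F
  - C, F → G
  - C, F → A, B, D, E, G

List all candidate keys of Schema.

{B}, {C, F}, {C, G}

Closure of {B} is {A, B, C, D, E, F, G}, the whole schema; {B} is a candidate key.
Closure of {C, F} is {A, B, C, D, E, F, G}, the whole schema; {C, F} is a candidate key.
Closure of {C, G} is {A, B, C, D, E, F, G}, the whole schema; {C, G} is a candidate key.
These are minimal and exhaustive — every other superkey contains one of them.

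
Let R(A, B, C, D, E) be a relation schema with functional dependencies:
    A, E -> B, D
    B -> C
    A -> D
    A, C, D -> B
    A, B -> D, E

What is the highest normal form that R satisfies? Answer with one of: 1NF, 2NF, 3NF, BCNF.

1NF

Candidate keys: {A, B}, {A, C}, {A, E}. Prime attributes: {A, B, C, E}.
B -> C: {B}⁺ = {B, C}, which is not all of the attributes, so the left side is not a superkey — BCNF is violated.
A -> D has non-prime {D} on the right and a non-superkey on the left, so 3NF fails.
{A} is a proper subset of the key {A, B}, and {A}⁺ contains the non-prime attribute {D} — a partial dependency, so 2NF is violated.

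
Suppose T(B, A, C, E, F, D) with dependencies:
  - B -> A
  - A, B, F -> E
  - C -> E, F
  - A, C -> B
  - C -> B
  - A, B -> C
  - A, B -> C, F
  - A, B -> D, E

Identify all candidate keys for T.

{B}, {C}

{B}⁺ = {A, B, C, D, E, F} — all of the relation — so {B} is a candidate key.
{C}⁺ = {A, B, C, D, E, F} — all of the relation — so {C} is a candidate key.
No proper subset of any of these is a key, and no other minimal superkey exists.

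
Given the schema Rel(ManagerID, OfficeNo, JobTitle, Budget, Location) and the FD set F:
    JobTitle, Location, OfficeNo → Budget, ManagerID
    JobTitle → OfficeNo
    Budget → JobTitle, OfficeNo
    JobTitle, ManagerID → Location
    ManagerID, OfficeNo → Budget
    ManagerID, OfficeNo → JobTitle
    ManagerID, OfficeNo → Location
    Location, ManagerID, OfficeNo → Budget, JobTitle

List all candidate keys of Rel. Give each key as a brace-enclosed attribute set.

{Budget, Location}⁺ = {Budget, JobTitle, Location, ManagerID, OfficeNo}, which is every attribute, so {Budget, Location} is a candidate key.
{Budget, ManagerID}⁺ = {Budget, JobTitle, Location, ManagerID, OfficeNo}, which is every attribute, so {Budget, ManagerID} is a candidate key.
{JobTitle, Location}⁺ = {Budget, JobTitle, Location, ManagerID, OfficeNo}, which is every attribute, so {JobTitle, Location} is a candidate key.
{JobTitle, ManagerID}⁺ = {Budget, JobTitle, Location, ManagerID, OfficeNo}, which is every attribute, so {JobTitle, ManagerID} is a candidate key.
{ManagerID, OfficeNo}⁺ = {Budget, JobTitle, Location, ManagerID, OfficeNo}, which is every attribute, so {ManagerID, OfficeNo} is a candidate key.
These are minimal and exhaustive — every other superkey contains one of them.

{Budget, Location}, {Budget, ManagerID}, {JobTitle, Location}, {JobTitle, ManagerID}, {ManagerID, OfficeNo}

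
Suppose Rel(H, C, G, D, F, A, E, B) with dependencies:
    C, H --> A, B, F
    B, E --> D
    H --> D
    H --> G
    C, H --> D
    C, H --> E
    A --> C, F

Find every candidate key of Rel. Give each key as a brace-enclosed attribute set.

{A, H}, {C, H}

{H} never appears on the right of any FD, so every key must include it.
{A, H}⁺ = {A, B, C, D, E, F, G, H} — all of the relation — so {A, H} is a candidate key.
{C, H}⁺ = {A, B, C, D, E, F, G, H} — all of the relation — so {C, H} is a candidate key.
These are minimal and exhaustive — every other superkey contains one of them.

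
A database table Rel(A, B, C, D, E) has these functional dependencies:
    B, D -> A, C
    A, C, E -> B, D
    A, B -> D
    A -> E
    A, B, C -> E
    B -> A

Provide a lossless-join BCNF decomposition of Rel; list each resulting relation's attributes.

{A, B, C, D}; {A, E}

Candidate keys of the original relation: {A, C}, {B}.
In {A, B, C, D, E}, {A} is not a superkey ({A}⁺ restricted to this set is {A, E}), so split on A -> E into {A, E} and {A, B, C, D}.
{A, E}: every determinant is a superkey — BCNF.
{A, B, C, D}: every determinant is a superkey — BCNF.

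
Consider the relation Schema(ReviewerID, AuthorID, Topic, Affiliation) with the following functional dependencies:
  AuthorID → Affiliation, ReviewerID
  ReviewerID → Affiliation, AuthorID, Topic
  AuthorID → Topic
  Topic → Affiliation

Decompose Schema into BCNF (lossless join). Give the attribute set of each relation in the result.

{Affiliation, Topic}; {AuthorID, ReviewerID, Topic}

Candidate keys of the original relation: {AuthorID}, {ReviewerID}.
Within {Affiliation, AuthorID, ReviewerID, Topic}: {Topic}⁺ ∩ {Affiliation, AuthorID, ReviewerID, Topic} = {Affiliation, Topic}, not the whole set, so Topic → Affiliation violates BCNF; decompose into {Affiliation, Topic} and {AuthorID, ReviewerID, Topic}.
{Affiliation, Topic} is in BCNF.
{AuthorID, ReviewerID, Topic} is in BCNF.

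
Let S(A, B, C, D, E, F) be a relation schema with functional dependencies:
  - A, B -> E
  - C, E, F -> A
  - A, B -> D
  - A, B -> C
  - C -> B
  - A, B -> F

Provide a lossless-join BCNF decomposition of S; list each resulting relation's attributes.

{A, C, D, E, F}; {B, C}

Candidate keys of the original relation: {A, B}, {A, C}, {C, E, F}.
In {A, B, C, D, E, F}, {C} is not a superkey ({C}⁺ restricted to this set is {B, C}), so split on C -> B into {B, C} and {A, C, D, E, F}.
{B, C}: every determinant is a superkey — BCNF.
{A, C, D, E, F}: every determinant is a superkey — BCNF.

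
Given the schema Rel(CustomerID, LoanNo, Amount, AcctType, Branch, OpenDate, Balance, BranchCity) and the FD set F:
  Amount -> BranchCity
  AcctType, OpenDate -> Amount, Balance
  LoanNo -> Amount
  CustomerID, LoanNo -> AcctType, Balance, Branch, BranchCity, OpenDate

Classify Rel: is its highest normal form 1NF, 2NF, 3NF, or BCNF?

1NF

Candidate key: {CustomerID, LoanNo}. Prime attributes: {CustomerID, LoanNo}.
For Amount -> BranchCity we have {Amount}⁺ = {Amount, BranchCity}; {Amount} is not a superkey, so BCNF fails.
Amount -> BranchCity has non-prime {BranchCity} on the right and a non-superkey on the left, so 3NF fails.
Since {LoanNo} ⊂ {CustomerID, LoanNo} and {LoanNo}⁺ ⊇ {Amount, BranchCity} with {Amount, BranchCity} non-prime, there is a partial dependency; 2NF fails.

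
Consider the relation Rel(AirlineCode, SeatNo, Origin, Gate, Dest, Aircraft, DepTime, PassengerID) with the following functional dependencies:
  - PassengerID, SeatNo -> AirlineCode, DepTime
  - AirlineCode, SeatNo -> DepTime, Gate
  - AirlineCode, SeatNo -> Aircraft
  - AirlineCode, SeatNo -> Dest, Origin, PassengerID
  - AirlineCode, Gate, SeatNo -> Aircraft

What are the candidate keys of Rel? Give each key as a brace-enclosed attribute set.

{AirlineCode, SeatNo}, {PassengerID, SeatNo}

No FD produces {SeatNo}, so it must be in every candidate key.
{AirlineCode, SeatNo}⁺ = {Aircraft, AirlineCode, DepTime, Dest, Gate, Origin, PassengerID, SeatNo} — all of the relation — so {AirlineCode, SeatNo} is a candidate key.
{PassengerID, SeatNo}⁺ = {Aircraft, AirlineCode, DepTime, Dest, Gate, Origin, PassengerID, SeatNo} — all of the relation — so {PassengerID, SeatNo} is a candidate key.
These are minimal and exhaustive — every other superkey contains one of them.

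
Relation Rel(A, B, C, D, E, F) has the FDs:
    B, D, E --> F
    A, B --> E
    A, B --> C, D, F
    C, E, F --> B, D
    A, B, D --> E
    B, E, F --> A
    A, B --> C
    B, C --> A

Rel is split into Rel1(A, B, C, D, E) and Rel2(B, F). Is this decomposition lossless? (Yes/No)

Rel1 ∩ Rel2 = {B}; its closure under F is {B}.
Rel1 ⊄ {B} and Rel2 ⊄ {B}, so the split is lossy.

No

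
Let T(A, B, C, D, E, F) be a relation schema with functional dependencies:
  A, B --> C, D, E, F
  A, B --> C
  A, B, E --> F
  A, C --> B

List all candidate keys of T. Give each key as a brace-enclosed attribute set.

{A, B}, {A, C}

Attributes never on any right-hand side: {A} — every candidate key must contain it.
{A, B}⁺ = {A, B, C, D, E, F} — all of the relation — so {A, B} is a candidate key.
{A, C}⁺ = {A, B, C, D, E, F} — all of the relation — so {A, C} is a candidate key.
No proper subset of any of these is a key, and no other minimal superkey exists.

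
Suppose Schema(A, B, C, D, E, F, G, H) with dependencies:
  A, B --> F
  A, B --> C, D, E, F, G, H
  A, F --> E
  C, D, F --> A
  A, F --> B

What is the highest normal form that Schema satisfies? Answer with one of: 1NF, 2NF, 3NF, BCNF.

BCNF

Candidate keys: {A, B}, {A, F}, {C, D, F}. Prime attributes: {A, B, C, D, F}.
Each dependency's left side is a superkey — BCNF holds.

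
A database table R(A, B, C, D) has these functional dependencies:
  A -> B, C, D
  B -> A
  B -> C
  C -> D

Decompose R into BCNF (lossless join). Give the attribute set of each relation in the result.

{A, B, C}; {C, D}

Candidate keys of the original relation: {A}, {B}.
Within {A, B, C, D}: {C}⁺ ∩ {A, B, C, D} = {C, D}, not the whole set, so C -> D violates BCNF; decompose into {C, D} and {A, B, C}.
{C, D}: every determinant is a superkey — BCNF.
{A, B, C}: every determinant is a superkey — BCNF.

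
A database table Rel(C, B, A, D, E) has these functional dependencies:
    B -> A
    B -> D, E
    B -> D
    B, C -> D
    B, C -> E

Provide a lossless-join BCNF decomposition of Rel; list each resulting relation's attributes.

{A, B, D, E}; {B, C}

Candidate key of the original relation: {B, C}.
Within {A, B, C, D, E}: {B}⁺ ∩ {A, B, C, D, E} = {A, B, D, E}, not the whole set, so B -> A, D, E violates BCNF; decompose into {A, B, D, E} and {B, C}.
{A, B, D, E} is in BCNF.
{B, C} is in BCNF.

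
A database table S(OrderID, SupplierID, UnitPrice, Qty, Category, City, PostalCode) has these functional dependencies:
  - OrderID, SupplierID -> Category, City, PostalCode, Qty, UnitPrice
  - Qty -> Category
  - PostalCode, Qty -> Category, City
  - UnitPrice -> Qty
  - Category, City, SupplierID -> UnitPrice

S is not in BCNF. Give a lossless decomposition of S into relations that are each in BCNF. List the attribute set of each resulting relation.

Candidate key of the original relation: {OrderID, SupplierID}.
Within {Category, City, OrderID, PostalCode, Qty, SupplierID, UnitPrice}: {Qty}⁺ ∩ {Category, City, OrderID, PostalCode, Qty, SupplierID, UnitPrice} = {Category, Qty}, not the whole set, so Qty -> Category violates BCNF; decompose into {Category, Qty} and {City, OrderID, PostalCode, Qty, SupplierID, UnitPrice}.
{Category, Qty}: every determinant is a superkey — BCNF.
Within {City, OrderID, PostalCode, Qty, SupplierID, UnitPrice}: {PostalCode, Qty}⁺ ∩ {City, OrderID, PostalCode, Qty, SupplierID, UnitPrice} = {City, PostalCode, Qty}, not the whole set, so PostalCode, Qty -> City violates BCNF; decompose into {City, PostalCode, Qty} and {OrderID, PostalCode, Qty, SupplierID, UnitPrice}.
{City, PostalCode, Qty}: every determinant is a superkey — BCNF.
Within {OrderID, PostalCode, Qty, SupplierID, UnitPrice}: {UnitPrice}⁺ ∩ {OrderID, PostalCode, Qty, SupplierID, UnitPrice} = {Qty, UnitPrice}, not the whole set, so UnitPrice -> Qty violates BCNF; decompose into {Qty, UnitPrice} and {OrderID, PostalCode, SupplierID, UnitPrice}.
{Qty, UnitPrice}: every determinant is a superkey — BCNF.
{OrderID, PostalCode, SupplierID, UnitPrice}: every determinant is a superkey — BCNF.

{Category, Qty}; {City, PostalCode, Qty}; {OrderID, PostalCode, SupplierID, UnitPrice}; {Qty, UnitPrice}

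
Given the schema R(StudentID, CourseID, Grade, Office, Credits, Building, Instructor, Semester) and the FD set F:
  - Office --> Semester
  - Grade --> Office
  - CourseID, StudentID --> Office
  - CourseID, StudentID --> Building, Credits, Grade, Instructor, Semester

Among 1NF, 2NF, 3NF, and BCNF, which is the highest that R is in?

2NF

Candidate key: {CourseID, StudentID}. Prime attributes: {CourseID, StudentID}.
Office --> Semester: {Office}⁺ = {Office, Semester}, which is not all of the attributes, so the left side is not a superkey — BCNF is violated.
Office --> Semester has non-prime {Semester} on the right and a non-superkey on the left, so 3NF fails.
No proper subset of a key has a non-prime attribute in its closure, so there is no partial dependency; 2NF holds.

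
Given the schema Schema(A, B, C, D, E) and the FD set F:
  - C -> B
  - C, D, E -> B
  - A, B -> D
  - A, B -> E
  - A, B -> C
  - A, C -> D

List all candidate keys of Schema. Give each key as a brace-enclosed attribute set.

Attributes never on any right-hand side: {A} — every candidate key must contain it.
{A, B} is a candidate key since {A, B}⁺ = {A, B, C, D, E} covers every attribute.
{A, C} is a candidate key since {A, C}⁺ = {A, B, C, D, E} covers every attribute.
Any other superkey properly contains one of these, so there are no further candidate keys.

{A, B}, {A, C}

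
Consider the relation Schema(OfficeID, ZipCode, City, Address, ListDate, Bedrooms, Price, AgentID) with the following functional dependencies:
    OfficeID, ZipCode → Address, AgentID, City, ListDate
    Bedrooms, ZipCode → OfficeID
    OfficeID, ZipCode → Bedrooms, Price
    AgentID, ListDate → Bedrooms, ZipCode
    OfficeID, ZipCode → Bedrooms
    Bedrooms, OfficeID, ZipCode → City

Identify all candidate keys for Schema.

Closure of {AgentID, ListDate} is {Address, AgentID, Bedrooms, City, ListDate, OfficeID, Price, ZipCode}, the whole schema; {AgentID, ListDate} is a candidate key.
Closure of {Bedrooms, ZipCode} is {Address, AgentID, Bedrooms, City, ListDate, OfficeID, Price, ZipCode}, the whole schema; {Bedrooms, ZipCode} is a candidate key.
Closure of {OfficeID, ZipCode} is {Address, AgentID, Bedrooms, City, ListDate, OfficeID, Price, ZipCode}, the whole schema; {OfficeID, ZipCode} is a candidate key.
Any other superkey properly contains one of these, so there are no further candidate keys.

{AgentID, ListDate}, {Bedrooms, ZipCode}, {OfficeID, ZipCode}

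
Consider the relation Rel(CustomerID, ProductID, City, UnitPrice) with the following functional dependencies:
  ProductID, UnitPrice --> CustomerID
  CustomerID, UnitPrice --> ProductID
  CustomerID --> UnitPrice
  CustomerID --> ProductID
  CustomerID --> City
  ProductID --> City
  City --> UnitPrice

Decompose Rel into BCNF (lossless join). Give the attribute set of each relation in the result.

Candidate keys of the original relation: {CustomerID}, {ProductID}.
{City, CustomerID, ProductID, UnitPrice}: {City} determines {City, UnitPrice} here but is not a superkey — split on City --> UnitPrice, giving {City, UnitPrice} and {City, CustomerID, ProductID}.
{City, UnitPrice}: every determinant is a superkey — BCNF.
{City, CustomerID, ProductID}: every determinant is a superkey — BCNF.

{City, CustomerID, ProductID}; {City, UnitPrice}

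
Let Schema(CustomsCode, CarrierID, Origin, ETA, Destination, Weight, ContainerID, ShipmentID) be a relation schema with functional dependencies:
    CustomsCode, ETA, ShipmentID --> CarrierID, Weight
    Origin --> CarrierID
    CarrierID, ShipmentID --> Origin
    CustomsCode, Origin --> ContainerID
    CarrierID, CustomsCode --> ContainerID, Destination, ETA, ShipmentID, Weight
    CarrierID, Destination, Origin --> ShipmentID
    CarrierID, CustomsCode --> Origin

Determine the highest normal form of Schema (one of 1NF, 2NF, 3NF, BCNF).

Candidate keys: {CarrierID, CustomsCode}, {CustomsCode, ETA, ShipmentID}, {CustomsCode, Origin}. Prime attributes: {CarrierID, CustomsCode, ETA, Origin, ShipmentID}.
Origin --> CarrierID breaks BCNF: {Origin}⁺ = {CarrierID, Origin}, so {Origin} is not a superkey.
Its right-hand attributes {CarrierID} are all prime, as are those of every other non-superkey FD — the relation is in 3NF.

3NF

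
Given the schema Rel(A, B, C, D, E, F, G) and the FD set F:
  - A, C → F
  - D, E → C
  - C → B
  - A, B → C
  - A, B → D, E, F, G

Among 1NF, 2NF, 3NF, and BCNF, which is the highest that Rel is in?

Candidate keys: {A, B}, {A, C}, {A, D, E}. Prime attributes: {A, B, C, D, E}.
For D, E → C we have {D, E}⁺ = {B, C, D, E}; {D, E} is not a superkey, so BCNF fails.
Its right-hand attributes {C} are all prime, as are those of every other non-superkey FD — the relation is in 3NF.

3NF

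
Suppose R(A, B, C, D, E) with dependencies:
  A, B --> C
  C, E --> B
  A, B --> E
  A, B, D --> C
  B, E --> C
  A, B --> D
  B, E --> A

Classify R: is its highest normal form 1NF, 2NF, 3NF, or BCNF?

BCNF

Candidate keys: {A, B}, {B, E}, {C, E}. Prime attributes: {A, B, C, E}.
The left-hand side of every FD is a superkey, so BCNF is satisfied.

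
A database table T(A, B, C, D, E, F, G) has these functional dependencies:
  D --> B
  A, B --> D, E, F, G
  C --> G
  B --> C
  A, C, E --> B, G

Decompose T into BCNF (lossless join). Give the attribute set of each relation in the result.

Candidate keys of the original relation: {A, B}, {A, C, E}, {A, D}.
{A, B, C, D, E, F, G}: {D} determines {B, C, D, G} here but is not a superkey — split on D --> B, C, G, giving {B, C, D, G} and {A, D, E, F}.
{B, C, D, G}: {C} determines {C, G} here but is not a superkey — split on C --> G, giving {C, G} and {B, C, D}.
{C, G} is in BCNF.
{B, C, D}: {B} determines {B, C} here but is not a superkey — split on B --> C, giving {B, C} and {B, D}.
{B, C} is in BCNF.
{B, D} is in BCNF.
{A, D, E, F} is in BCNF.

{A, D, E, F}; {B, C}; {B, D}; {C, G}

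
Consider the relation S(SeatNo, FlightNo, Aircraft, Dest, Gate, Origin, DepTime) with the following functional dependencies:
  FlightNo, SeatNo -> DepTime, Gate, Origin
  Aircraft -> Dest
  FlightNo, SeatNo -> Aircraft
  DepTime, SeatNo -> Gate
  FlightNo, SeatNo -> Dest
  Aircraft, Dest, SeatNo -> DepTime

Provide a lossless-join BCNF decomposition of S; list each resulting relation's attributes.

{Aircraft, DepTime, SeatNo}; {Aircraft, Dest}; {Aircraft, FlightNo, Origin, SeatNo}; {DepTime, Gate, SeatNo}

Candidate key of the original relation: {FlightNo, SeatNo}.
Within {Aircraft, DepTime, Dest, FlightNo, Gate, Origin, SeatNo}: {Aircraft}⁺ ∩ {Aircraft, DepTime, Dest, FlightNo, Gate, Origin, SeatNo} = {Aircraft, Dest}, not the whole set, so Aircraft -> Dest violates BCNF; decompose into {Aircraft, Dest} and {Aircraft, DepTime, FlightNo, Gate, Origin, SeatNo}.
{Aircraft, Dest} has no BCNF violation.
Within {Aircraft, DepTime, FlightNo, Gate, Origin, SeatNo}: {DepTime, SeatNo}⁺ ∩ {Aircraft, DepTime, FlightNo, Gate, Origin, SeatNo} = {DepTime, Gate, SeatNo}, not the whole set, so DepTime, SeatNo -> Gate violates BCNF; decompose into {DepTime, Gate, SeatNo} and {Aircraft, DepTime, FlightNo, Origin, SeatNo}.
{DepTime, Gate, SeatNo} has no BCNF violation.
Within {Aircraft, DepTime, FlightNo, Origin, SeatNo}: {Aircraft, SeatNo}⁺ ∩ {Aircraft, DepTime, FlightNo, Origin, SeatNo} = {Aircraft, DepTime, SeatNo}, not the whole set, so Aircraft, SeatNo -> DepTime violates BCNF; decompose into {Aircraft, DepTime, SeatNo} and {Aircraft, FlightNo, Origin, SeatNo}.
{Aircraft, DepTime, SeatNo} has no BCNF violation.
{Aircraft, FlightNo, Origin, SeatNo} has no BCNF violation.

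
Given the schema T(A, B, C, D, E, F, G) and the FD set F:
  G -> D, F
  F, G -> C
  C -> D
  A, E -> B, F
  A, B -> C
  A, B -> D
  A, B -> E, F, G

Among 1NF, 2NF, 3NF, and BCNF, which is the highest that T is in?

Candidate keys: {A, B}, {A, E}. Prime attributes: {A, B, E}.
G -> D, F: {G}⁺ = {C, D, F, G}, which is not all of the attributes, so the left side is not a superkey — BCNF is violated.
Because {D, F} are non-prime and the left side of G -> D, F is not a superkey, the relation is not in 3NF.
Checking every proper subset of each key, none determines a non-prime attribute — 2NF is satisfied.

2NF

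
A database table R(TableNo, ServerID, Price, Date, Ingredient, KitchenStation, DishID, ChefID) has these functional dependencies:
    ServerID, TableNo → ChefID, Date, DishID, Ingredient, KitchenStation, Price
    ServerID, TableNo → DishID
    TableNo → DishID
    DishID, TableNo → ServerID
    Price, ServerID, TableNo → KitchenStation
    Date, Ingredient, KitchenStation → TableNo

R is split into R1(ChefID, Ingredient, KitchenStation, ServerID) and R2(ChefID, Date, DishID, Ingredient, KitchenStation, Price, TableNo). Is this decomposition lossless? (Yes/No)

The shared attributes are {ChefID, Ingredient, KitchenStation} and {ChefID, Ingredient, KitchenStation}⁺ = {ChefID, Ingredient, KitchenStation}.
The closure covers neither R1 nor R2 entirely; the join is not lossless.

No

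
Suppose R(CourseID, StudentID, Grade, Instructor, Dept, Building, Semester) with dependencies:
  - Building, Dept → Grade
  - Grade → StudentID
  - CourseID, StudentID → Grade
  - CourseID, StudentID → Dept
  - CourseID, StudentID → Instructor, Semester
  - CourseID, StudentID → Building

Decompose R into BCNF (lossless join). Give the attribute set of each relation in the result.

{Building, CourseID, Dept, Instructor, Semester}; {Building, Dept, Grade}; {Grade, StudentID}

Candidate keys of the original relation: {Building, CourseID, Dept}, {CourseID, Grade}, {CourseID, StudentID}.
In {Building, CourseID, Dept, Grade, Instructor, Semester, StudentID}, {Building, Dept} is not a superkey ({Building, Dept}⁺ restricted to this set is {Building, Dept, Grade, StudentID}), so split on Building, Dept → Grade, StudentID into {Building, Dept, Grade, StudentID} and {Building, CourseID, Dept, Instructor, Semester}.
In {Building, Dept, Grade, StudentID}, {Grade} is not a superkey ({Grade}⁺ restricted to this set is {Grade, StudentID}), so split on Grade → StudentID into {Grade, StudentID} and {Building, Dept, Grade}.
{Grade, StudentID}: every determinant is a superkey — BCNF.
{Building, Dept, Grade}: every determinant is a superkey — BCNF.
{Building, CourseID, Dept, Instructor, Semester}: every determinant is a superkey — BCNF.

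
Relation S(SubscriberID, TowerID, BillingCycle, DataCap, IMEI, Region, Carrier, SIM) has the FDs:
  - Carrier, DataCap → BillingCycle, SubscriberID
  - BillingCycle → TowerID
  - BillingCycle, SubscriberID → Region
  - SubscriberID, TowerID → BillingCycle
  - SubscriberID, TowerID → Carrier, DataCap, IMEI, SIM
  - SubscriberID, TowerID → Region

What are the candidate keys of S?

{BillingCycle, SubscriberID} is a candidate key since {BillingCycle, SubscriberID}⁺ = {BillingCycle, Carrier, DataCap, IMEI, Region, SIM, SubscriberID, TowerID} covers every attribute.
{Carrier, DataCap} is a candidate key since {Carrier, DataCap}⁺ = {BillingCycle, Carrier, DataCap, IMEI, Region, SIM, SubscriberID, TowerID} covers every attribute.
{SubscriberID, TowerID} is a candidate key since {SubscriberID, TowerID}⁺ = {BillingCycle, Carrier, DataCap, IMEI, Region, SIM, SubscriberID, TowerID} covers every attribute.
No proper subset of any of these is a key, and no other minimal superkey exists.

{BillingCycle, SubscriberID}, {Carrier, DataCap}, {SubscriberID, TowerID}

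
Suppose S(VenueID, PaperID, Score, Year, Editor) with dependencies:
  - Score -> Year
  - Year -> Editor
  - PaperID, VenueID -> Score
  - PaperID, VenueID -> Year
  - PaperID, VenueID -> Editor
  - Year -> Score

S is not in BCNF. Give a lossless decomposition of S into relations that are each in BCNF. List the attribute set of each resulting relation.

Candidate key of the original relation: {PaperID, VenueID}.
{Editor, PaperID, Score, VenueID, Year}: {Score} determines {Editor, Score, Year} here but is not a superkey — split on Score -> Editor, Year, giving {Editor, Score, Year} and {PaperID, Score, VenueID}.
{Editor, Score, Year} has no BCNF violation.
{PaperID, Score, VenueID} has no BCNF violation.

{Editor, Score, Year}; {PaperID, Score, VenueID}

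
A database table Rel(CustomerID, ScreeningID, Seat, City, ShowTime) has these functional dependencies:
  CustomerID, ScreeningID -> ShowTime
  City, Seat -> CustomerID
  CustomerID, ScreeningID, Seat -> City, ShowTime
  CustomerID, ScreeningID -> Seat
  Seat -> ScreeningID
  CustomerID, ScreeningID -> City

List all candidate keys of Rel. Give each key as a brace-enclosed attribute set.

{City, Seat}, {CustomerID, ScreeningID}, {CustomerID, Seat}

{City, Seat}⁺ = {City, CustomerID, ScreeningID, Seat, ShowTime} — all of the relation — so {City, Seat} is a candidate key.
{CustomerID, ScreeningID}⁺ = {City, CustomerID, ScreeningID, Seat, ShowTime} — all of the relation — so {CustomerID, ScreeningID} is a candidate key.
{CustomerID, Seat}⁺ = {City, CustomerID, ScreeningID, Seat, ShowTime} — all of the relation — so {CustomerID, Seat} is a candidate key.
No proper subset of any of these is a key, and no other minimal superkey exists.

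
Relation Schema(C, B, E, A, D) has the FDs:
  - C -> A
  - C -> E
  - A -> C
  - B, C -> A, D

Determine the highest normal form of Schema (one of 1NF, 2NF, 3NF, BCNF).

Candidate keys: {A, B}, {B, C}. Prime attributes: {A, B, C}.
C -> A: {C}⁺ = {A, C, E}, which is not all of the attributes, so the left side is not a superkey — BCNF is violated.
C -> E has non-prime {E} on the right and a non-superkey on the left, so 3NF fails.
Since {A} ⊂ {A, B} and {A}⁺ ⊇ {E} with {E} non-prime, there is a partial dependency; 2NF fails.

1NF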